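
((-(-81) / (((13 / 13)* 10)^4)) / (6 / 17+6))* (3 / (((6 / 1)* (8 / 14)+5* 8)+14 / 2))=1071 / 14120000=0.00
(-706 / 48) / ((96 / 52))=-4589 / 576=-7.97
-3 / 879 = -1 / 293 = -0.00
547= 547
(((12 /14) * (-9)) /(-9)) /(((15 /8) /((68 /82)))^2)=147968 /882525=0.17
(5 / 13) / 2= 5 / 26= 0.19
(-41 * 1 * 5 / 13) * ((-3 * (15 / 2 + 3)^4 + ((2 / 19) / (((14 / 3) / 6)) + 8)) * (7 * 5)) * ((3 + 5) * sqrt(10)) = 6116932475 * sqrt(10) / 38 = 509037866.17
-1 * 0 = 0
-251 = -251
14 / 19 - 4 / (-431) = 6110 / 8189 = 0.75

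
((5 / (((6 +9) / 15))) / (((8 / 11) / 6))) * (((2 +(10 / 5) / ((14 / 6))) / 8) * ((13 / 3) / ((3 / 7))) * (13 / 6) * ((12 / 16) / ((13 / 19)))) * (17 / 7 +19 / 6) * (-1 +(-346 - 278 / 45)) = -50738005175 / 72576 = -699101.70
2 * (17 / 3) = 34 / 3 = 11.33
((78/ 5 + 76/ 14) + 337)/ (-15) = -4177/ 175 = -23.87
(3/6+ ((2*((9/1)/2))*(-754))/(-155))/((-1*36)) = -13727/11160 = -1.23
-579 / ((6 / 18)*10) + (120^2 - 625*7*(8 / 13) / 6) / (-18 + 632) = -18076601 / 119730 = -150.98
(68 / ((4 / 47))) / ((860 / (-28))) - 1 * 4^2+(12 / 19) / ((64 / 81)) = -2693787 / 65360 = -41.21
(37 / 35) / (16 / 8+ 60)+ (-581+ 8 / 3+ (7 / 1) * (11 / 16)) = -29868077 / 52080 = -573.50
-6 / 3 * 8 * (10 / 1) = -160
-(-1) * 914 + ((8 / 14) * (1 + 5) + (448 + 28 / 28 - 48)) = 9229 / 7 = 1318.43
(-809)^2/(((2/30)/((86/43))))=19634430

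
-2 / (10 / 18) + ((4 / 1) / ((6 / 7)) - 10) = -134 / 15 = -8.93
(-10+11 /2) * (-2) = 9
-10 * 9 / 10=-9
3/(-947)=-3/947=-0.00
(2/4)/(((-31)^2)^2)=1/1847042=0.00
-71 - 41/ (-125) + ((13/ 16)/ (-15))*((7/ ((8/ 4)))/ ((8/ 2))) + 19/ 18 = -10031593/ 144000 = -69.66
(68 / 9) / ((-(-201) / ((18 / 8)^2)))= 51 / 268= 0.19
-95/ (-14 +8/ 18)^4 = -623295/ 221533456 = -0.00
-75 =-75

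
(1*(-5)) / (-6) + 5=35 / 6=5.83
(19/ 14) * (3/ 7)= 57/ 98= 0.58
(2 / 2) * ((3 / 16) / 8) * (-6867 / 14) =-2943 / 256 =-11.50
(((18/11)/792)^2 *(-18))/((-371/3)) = 27/43454488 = 0.00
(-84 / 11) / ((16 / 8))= -42 / 11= -3.82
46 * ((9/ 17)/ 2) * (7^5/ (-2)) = -3479049/ 34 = -102324.97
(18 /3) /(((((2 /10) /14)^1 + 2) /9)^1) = 1260 /47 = 26.81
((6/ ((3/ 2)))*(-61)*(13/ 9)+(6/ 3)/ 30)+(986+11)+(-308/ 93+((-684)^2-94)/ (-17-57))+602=-262090529/ 51615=-5077.80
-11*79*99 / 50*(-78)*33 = 110721897 / 25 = 4428875.88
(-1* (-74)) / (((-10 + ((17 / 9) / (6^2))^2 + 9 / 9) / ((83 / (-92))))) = 161190648 / 21723385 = 7.42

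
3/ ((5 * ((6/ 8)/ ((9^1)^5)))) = 236196/ 5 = 47239.20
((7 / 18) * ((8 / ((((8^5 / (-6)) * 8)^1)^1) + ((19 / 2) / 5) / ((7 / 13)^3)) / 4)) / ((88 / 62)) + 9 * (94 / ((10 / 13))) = 13996323221753 / 12716605440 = 1100.63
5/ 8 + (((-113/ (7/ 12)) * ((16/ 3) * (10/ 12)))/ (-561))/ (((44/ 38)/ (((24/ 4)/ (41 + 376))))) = 92813905/ 144105192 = 0.64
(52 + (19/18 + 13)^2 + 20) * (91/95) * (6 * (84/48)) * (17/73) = 945772373/1497960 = 631.37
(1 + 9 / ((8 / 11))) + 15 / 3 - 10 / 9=1243 / 72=17.26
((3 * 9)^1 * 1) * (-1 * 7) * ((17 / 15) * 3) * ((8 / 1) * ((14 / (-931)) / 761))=0.10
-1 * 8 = -8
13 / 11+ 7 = 90 / 11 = 8.18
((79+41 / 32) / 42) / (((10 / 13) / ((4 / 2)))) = 4771 / 960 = 4.97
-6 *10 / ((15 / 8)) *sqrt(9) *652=-62592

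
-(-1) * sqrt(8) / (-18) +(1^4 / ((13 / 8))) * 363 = 223.23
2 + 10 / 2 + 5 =12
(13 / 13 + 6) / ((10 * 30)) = 7 / 300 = 0.02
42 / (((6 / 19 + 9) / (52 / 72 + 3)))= 8911 / 531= 16.78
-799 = -799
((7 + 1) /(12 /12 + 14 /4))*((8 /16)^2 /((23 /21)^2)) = 196 /529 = 0.37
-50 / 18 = -25 / 9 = -2.78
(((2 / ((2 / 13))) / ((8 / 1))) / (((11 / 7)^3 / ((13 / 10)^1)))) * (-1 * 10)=-57967 / 10648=-5.44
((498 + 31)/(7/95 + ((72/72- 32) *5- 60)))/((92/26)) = -28405/40836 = -0.70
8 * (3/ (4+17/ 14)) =336/ 73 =4.60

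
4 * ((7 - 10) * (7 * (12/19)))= -1008/19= -53.05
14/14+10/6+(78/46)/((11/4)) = 2492/759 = 3.28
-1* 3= -3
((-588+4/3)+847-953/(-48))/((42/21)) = 4483/32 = 140.09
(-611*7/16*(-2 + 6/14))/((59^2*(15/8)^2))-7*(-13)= 71300359/783225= 91.03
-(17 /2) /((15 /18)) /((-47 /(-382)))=-19482 /235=-82.90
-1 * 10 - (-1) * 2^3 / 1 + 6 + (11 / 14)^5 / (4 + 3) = 15220123 / 3764768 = 4.04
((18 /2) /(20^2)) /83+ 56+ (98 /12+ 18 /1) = 8183827 /99600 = 82.17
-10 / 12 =-0.83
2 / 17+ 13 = 223 / 17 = 13.12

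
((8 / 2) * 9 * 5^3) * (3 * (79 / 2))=533250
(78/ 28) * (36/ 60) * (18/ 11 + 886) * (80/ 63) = 1883.96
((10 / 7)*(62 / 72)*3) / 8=155 / 336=0.46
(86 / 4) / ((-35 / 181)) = -7783 / 70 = -111.19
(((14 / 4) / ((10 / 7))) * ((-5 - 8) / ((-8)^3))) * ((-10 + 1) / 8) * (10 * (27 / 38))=-154791 / 311296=-0.50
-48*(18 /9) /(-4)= 24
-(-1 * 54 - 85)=139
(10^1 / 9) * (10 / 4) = 25 / 9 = 2.78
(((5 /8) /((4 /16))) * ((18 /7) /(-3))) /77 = -15 /539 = -0.03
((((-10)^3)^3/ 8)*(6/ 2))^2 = 140625000000000000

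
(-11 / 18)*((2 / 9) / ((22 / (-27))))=1 / 6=0.17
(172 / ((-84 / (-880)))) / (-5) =-7568 / 21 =-360.38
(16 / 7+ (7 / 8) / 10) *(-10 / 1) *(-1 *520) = 86385 / 7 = 12340.71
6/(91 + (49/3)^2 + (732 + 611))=54/15307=0.00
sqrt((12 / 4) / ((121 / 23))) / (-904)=-sqrt(69) / 9944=-0.00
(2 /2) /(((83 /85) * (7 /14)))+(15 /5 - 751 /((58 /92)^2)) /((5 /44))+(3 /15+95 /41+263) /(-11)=-2616678223579 /157405765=-16623.78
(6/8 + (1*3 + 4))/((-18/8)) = -31/9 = -3.44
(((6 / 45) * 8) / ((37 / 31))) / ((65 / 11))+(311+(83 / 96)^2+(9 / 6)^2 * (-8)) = 32570564257 / 110822400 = 293.90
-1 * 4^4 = -256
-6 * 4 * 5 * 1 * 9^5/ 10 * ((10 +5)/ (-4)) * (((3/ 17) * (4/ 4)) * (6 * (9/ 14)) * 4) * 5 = 4304672100/ 119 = 36173715.13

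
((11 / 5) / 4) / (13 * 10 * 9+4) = 11 / 23480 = 0.00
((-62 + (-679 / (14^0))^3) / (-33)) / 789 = 34782989 / 2893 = 12023.16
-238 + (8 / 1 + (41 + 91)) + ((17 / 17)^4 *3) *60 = 82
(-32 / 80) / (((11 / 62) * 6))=-62 / 165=-0.38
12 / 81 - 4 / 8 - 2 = -127 / 54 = -2.35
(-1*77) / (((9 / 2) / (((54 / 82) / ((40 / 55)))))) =-2541 / 164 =-15.49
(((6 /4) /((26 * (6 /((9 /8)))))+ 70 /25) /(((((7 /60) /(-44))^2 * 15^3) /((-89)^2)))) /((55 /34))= 138559898488 /238875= 580051.90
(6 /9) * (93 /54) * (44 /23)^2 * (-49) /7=-420112 /14283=-29.41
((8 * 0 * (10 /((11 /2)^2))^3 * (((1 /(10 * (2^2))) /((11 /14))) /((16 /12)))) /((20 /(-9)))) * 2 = 0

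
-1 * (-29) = 29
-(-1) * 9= 9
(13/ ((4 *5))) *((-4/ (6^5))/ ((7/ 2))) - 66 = -8981293/ 136080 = -66.00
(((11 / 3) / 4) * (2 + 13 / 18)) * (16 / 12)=3.33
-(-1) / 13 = 1 / 13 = 0.08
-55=-55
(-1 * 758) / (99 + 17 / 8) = -6064 / 809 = -7.50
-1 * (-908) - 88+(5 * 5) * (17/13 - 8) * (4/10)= 9790/13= 753.08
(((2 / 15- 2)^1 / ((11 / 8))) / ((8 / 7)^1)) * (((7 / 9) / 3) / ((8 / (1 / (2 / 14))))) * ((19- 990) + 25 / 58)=135159493 / 516780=261.54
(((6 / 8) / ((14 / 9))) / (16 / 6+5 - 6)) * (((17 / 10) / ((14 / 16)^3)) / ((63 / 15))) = 14688 / 84035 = 0.17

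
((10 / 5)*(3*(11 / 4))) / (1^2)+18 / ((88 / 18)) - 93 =-801 / 11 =-72.82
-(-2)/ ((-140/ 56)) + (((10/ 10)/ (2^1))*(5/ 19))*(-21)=-677/ 190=-3.56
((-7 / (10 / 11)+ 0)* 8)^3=-29218112 / 125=-233744.90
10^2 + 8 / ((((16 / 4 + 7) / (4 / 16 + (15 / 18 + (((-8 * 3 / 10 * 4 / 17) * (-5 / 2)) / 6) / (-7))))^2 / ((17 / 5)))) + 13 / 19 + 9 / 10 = 8775672128 / 86178015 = 101.83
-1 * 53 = -53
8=8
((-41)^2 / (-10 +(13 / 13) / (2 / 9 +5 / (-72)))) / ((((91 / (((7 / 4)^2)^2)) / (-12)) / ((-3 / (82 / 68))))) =-23668029 / 15808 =-1497.22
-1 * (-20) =20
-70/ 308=-5/ 22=-0.23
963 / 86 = 11.20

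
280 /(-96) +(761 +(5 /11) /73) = 7304951 /9636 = 758.09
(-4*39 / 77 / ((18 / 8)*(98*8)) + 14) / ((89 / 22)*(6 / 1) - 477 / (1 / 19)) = -158453 / 102309354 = -0.00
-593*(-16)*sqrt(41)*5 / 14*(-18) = -426960*sqrt(41) / 7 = -390553.99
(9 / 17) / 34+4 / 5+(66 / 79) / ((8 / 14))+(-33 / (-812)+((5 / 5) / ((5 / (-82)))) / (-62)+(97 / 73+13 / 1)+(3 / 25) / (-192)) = 283786739901341 / 16781296414400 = 16.91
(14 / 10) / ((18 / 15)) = 7 / 6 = 1.17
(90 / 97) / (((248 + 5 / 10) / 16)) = 2880 / 48209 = 0.06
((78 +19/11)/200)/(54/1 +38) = 877/202400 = 0.00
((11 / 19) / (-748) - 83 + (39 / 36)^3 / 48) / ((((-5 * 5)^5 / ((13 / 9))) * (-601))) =-28898438413 / 1415156670000000000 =-0.00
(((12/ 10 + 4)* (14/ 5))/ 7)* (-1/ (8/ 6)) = -1.56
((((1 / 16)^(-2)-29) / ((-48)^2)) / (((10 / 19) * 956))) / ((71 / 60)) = 0.00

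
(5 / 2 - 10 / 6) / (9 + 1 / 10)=25 / 273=0.09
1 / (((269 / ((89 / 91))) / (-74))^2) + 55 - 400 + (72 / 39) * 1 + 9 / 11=-2256006441622 / 6591435851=-342.26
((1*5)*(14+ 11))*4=500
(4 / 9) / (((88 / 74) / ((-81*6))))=-1998 / 11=-181.64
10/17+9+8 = 299/17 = 17.59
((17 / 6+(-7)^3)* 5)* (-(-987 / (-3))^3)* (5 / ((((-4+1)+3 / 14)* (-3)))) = 36237783899.07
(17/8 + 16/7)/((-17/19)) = -4693/952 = -4.93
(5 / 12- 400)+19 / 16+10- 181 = -569.40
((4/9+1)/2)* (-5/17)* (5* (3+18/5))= -715/102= -7.01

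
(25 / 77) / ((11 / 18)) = 450 / 847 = 0.53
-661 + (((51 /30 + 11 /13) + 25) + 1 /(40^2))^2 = 42323018729 /432640000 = 97.83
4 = 4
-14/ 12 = -7/ 6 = -1.17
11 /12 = 0.92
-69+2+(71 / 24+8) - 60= -2785 / 24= -116.04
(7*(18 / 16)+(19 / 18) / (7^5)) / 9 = 0.88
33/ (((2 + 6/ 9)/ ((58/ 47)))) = 2871/ 188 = 15.27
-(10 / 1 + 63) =-73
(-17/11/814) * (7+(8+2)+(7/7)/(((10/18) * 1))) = -799/22385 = -0.04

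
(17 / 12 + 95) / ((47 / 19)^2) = 417677 / 26508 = 15.76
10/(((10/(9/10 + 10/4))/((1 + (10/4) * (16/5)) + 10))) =323/5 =64.60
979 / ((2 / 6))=2937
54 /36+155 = 313 /2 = 156.50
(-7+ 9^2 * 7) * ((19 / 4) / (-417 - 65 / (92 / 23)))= -10640 / 1733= -6.14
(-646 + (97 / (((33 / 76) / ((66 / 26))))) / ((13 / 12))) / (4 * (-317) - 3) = 20710 / 214799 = 0.10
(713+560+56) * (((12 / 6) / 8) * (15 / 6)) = 6645 / 8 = 830.62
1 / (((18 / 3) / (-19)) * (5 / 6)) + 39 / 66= -353 / 110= -3.21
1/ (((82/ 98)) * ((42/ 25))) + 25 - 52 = -6467/ 246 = -26.29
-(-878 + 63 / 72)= 7017 / 8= 877.12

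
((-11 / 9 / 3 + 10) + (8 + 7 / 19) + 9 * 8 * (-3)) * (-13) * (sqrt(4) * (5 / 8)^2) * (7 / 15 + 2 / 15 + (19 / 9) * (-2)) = -538194215 / 73872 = -7285.50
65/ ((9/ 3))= 65/ 3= 21.67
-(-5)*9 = 45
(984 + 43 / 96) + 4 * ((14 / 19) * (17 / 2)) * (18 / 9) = 1887025 / 1824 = 1034.55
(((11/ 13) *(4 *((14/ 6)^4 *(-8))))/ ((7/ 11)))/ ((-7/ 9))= 189728/ 117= 1621.61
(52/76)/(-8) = -13/152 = -0.09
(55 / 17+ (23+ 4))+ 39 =1177 / 17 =69.24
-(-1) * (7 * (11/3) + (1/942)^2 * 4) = 5693920/221841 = 25.67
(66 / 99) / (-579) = -2 / 1737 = -0.00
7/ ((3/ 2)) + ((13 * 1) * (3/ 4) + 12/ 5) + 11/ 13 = 13777/ 780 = 17.66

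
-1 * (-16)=16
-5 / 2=-2.50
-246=-246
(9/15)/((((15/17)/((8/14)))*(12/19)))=323/525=0.62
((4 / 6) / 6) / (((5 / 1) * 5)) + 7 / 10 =317 / 450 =0.70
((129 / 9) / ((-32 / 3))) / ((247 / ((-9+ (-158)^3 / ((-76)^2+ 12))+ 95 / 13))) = 17268327 / 4646317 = 3.72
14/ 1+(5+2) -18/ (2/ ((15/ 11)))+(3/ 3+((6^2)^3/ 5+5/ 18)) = 9341.21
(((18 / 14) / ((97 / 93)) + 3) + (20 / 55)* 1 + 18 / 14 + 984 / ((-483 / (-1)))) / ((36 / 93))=20.46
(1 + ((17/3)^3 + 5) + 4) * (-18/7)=-10366/21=-493.62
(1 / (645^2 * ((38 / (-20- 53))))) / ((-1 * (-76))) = -73 / 1201480200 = -0.00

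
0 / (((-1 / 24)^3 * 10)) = 0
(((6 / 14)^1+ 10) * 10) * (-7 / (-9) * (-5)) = -3650 / 9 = -405.56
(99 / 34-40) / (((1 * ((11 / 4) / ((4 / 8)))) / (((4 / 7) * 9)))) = -45396 / 1309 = -34.68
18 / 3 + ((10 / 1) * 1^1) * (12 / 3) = 46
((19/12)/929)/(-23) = -19/256404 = -0.00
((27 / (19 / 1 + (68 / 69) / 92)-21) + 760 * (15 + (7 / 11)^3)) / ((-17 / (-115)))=10691778710827 / 136531318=78310.08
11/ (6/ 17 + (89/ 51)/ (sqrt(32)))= 323136/ 2447 - 199716 * sqrt(2)/ 2447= 16.63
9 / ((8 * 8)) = 9 / 64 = 0.14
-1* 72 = -72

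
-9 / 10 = -0.90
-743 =-743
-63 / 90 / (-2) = 7 / 20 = 0.35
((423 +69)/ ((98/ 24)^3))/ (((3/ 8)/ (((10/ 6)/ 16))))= 236160/ 117649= 2.01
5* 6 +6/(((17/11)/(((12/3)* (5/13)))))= 35.97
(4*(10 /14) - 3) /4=-1 /28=-0.04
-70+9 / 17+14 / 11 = -12753 / 187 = -68.20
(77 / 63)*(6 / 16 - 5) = -407 / 72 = -5.65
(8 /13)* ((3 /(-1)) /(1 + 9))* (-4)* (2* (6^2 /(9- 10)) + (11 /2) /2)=-3324 /65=-51.14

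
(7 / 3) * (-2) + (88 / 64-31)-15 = -1183 / 24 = -49.29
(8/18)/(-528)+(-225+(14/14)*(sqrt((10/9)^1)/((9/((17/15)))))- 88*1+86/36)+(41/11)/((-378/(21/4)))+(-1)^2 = -735761/2376+17*sqrt(10)/405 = -309.53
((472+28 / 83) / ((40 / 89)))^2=760888099521 / 688900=1104497.17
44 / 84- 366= -7675 / 21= -365.48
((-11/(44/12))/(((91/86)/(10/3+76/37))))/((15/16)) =-63296/3885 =-16.29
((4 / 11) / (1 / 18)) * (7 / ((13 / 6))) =3024 / 143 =21.15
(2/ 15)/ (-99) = -2/ 1485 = -0.00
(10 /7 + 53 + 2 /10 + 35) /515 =3137 /18025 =0.17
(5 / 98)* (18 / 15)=3 / 49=0.06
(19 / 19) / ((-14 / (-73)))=73 / 14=5.21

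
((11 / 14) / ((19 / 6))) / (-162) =-11 / 7182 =-0.00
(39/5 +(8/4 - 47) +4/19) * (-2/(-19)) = -7028/1805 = -3.89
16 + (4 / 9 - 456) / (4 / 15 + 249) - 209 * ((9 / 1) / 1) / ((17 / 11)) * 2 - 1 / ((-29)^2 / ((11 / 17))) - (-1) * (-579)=-480958184528 / 160369449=-2999.06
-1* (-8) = 8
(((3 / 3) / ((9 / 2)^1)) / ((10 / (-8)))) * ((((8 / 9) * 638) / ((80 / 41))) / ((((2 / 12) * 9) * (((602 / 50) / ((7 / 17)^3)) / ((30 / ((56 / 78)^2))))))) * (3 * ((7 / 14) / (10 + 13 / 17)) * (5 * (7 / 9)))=-386811425 / 61401807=-6.30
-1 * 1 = -1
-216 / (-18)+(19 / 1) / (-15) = 161 / 15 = 10.73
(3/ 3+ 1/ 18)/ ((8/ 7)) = 0.92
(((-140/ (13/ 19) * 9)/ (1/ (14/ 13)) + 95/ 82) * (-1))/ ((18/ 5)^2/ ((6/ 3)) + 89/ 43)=231.82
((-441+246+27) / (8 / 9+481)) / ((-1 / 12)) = 18144 / 4337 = 4.18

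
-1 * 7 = -7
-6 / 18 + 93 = 278 / 3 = 92.67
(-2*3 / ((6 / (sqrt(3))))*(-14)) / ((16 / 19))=133*sqrt(3) / 8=28.80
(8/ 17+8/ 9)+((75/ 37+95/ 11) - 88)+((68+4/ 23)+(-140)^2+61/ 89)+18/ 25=62439293060291/ 3186718425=19593.60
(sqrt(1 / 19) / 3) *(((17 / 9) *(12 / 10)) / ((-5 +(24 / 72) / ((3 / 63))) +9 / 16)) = 544 *sqrt(19) / 35055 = 0.07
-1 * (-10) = 10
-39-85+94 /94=-123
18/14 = 9/7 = 1.29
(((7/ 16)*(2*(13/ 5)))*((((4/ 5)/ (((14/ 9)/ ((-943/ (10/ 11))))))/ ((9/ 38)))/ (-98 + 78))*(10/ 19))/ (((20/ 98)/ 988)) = 1632077447/ 2500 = 652830.98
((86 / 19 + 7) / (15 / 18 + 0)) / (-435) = -438 / 13775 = -0.03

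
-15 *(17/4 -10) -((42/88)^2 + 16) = 135563/1936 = 70.02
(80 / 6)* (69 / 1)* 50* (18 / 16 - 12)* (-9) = 4502250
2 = 2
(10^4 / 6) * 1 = 5000 / 3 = 1666.67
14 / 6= 7 / 3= 2.33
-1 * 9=-9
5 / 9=0.56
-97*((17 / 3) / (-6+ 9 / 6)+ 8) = -17654 / 27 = -653.85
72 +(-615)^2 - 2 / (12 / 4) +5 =378301.33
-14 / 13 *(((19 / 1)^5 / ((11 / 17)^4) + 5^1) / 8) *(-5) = 1809555455610 / 190333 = 9507313.26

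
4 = 4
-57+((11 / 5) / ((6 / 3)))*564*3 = 9021 / 5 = 1804.20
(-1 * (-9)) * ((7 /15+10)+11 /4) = 2379 /20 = 118.95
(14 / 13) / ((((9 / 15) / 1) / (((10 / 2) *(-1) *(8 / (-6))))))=1400 / 117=11.97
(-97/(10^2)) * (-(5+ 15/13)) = 388/65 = 5.97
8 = 8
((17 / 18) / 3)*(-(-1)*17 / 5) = 289 / 270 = 1.07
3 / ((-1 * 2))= -3 / 2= -1.50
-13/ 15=-0.87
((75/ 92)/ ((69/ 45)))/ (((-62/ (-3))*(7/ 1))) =0.00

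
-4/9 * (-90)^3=324000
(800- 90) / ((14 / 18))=6390 / 7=912.86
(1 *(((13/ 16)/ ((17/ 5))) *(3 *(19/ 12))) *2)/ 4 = 0.57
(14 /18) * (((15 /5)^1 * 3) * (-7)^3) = -2401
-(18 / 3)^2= -36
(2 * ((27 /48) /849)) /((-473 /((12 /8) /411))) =-3 /293418928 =-0.00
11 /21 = 0.52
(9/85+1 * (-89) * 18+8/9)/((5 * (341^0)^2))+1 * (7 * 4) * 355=36795731/3825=9619.80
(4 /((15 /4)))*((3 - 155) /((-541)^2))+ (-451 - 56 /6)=-2020964737 /4390215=-460.33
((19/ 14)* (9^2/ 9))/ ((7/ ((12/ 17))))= 1026/ 833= 1.23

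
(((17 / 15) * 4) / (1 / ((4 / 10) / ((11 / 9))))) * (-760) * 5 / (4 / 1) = -15504 / 11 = -1409.45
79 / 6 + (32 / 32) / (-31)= 2443 / 186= 13.13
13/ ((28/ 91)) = 169/ 4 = 42.25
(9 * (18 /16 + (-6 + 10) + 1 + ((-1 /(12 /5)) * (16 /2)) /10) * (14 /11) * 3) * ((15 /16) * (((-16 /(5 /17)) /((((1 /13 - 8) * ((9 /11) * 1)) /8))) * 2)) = 2580396 /103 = 25052.39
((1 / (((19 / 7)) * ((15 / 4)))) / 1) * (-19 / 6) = -14 / 45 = -0.31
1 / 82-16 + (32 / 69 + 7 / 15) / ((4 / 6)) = -68802 / 4715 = -14.59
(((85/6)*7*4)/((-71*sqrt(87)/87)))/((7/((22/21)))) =-3740*sqrt(87)/4473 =-7.80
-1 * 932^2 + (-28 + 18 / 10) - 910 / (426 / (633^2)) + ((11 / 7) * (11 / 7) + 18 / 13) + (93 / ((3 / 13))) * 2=-389805237167 / 226135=-1723772.25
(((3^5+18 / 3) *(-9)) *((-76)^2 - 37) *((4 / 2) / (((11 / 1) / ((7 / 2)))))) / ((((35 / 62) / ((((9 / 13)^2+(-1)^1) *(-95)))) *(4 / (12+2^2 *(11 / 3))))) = -4781183312.66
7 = 7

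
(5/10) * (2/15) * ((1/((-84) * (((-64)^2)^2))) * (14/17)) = -1/25669140480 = -0.00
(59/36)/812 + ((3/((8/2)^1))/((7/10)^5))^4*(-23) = -3039018077465184062984563/333212504058827716176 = -9120.36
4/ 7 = 0.57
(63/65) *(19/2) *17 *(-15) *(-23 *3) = 4212243/26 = 162009.35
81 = 81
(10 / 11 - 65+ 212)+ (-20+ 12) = 1539 / 11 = 139.91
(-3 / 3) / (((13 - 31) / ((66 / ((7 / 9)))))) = 33 / 7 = 4.71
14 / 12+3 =25 / 6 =4.17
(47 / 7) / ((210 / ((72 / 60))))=47 / 1225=0.04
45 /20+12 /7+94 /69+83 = 88.33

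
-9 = -9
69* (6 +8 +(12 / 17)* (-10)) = 8142 / 17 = 478.94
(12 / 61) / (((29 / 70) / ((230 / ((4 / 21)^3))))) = 111826575 / 7076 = 15803.64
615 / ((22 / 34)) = 10455 / 11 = 950.45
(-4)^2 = 16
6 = 6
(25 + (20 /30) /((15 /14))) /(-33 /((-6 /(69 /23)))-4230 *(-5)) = 2306 /1904985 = 0.00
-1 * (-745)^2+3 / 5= -2775122 / 5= -555024.40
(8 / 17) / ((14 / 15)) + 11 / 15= 2209 / 1785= 1.24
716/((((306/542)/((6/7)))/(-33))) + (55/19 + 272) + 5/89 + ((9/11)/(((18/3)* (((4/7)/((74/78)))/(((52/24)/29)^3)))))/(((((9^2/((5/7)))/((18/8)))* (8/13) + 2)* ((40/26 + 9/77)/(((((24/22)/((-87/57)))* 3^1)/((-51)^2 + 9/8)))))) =-668977634143132294252430603/18792957876921793494468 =-35597.25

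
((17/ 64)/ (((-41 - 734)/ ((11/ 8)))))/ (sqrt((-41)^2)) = -187/ 16268800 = -0.00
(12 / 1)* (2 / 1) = 24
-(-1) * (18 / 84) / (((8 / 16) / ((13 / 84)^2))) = 169 / 16464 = 0.01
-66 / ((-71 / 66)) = 4356 / 71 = 61.35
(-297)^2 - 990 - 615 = 86604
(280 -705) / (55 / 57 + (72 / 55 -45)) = 1332375 / 133946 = 9.95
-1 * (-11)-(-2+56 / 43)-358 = -14891 / 43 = -346.30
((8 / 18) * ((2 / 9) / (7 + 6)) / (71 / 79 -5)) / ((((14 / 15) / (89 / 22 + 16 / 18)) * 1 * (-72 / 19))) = 0.00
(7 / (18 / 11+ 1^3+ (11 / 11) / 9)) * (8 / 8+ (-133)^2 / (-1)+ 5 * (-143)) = -12753279 / 272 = -46887.06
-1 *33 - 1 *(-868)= 835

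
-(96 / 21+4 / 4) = -39 / 7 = -5.57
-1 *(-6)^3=216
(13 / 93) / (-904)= -13 / 84072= -0.00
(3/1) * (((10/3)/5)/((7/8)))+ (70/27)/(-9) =3398/1701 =2.00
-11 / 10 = -1.10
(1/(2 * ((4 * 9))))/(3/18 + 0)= 1/12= 0.08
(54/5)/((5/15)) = 162/5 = 32.40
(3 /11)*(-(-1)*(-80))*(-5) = 1200 /11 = 109.09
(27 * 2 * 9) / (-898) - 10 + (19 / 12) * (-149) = -1327915 / 5388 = -246.46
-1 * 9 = -9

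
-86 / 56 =-1.54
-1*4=-4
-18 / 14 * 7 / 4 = -9 / 4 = -2.25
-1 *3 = -3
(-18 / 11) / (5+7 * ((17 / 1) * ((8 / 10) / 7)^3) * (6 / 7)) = -771750 / 2429933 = -0.32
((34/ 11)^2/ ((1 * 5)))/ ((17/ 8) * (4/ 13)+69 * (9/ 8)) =120224/ 4925305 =0.02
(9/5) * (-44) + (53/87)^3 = -260022803/3292515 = -78.97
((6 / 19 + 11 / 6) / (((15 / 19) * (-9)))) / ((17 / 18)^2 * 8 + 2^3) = -49 / 2452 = -0.02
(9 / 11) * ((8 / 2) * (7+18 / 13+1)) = 4392 / 143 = 30.71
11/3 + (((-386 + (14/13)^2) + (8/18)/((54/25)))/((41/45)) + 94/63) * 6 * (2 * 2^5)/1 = -70513402537/436527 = -161532.74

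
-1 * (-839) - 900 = -61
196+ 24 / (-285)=18612 / 95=195.92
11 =11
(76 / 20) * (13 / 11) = 4.49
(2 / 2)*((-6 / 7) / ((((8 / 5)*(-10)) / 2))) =3 / 28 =0.11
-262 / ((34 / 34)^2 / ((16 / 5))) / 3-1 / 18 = -25157 / 90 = -279.52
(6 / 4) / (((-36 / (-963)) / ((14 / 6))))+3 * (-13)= 54.62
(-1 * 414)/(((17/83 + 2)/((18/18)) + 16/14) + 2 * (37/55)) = -13229370/149969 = -88.21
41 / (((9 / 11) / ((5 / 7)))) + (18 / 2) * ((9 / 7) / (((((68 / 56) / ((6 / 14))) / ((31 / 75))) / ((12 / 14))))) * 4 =7793377 / 187425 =41.58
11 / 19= 0.58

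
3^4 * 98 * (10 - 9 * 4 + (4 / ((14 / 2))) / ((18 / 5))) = -205128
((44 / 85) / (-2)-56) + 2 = -4612 / 85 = -54.26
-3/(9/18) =-6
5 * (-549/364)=-2745/364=-7.54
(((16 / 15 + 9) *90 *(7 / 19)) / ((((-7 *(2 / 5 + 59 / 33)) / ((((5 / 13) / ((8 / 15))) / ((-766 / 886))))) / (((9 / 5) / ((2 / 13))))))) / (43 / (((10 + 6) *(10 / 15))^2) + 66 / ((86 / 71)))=8201188828800 / 2115497041127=3.88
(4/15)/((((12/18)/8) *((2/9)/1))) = 72/5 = 14.40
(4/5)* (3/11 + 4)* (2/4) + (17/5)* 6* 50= 56194/55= 1021.71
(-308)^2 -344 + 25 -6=94539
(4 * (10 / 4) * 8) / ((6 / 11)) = 440 / 3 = 146.67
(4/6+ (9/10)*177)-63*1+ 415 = 15359/30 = 511.97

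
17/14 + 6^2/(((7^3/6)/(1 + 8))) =4721/686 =6.88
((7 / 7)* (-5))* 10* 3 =-150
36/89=0.40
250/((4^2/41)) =5125/8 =640.62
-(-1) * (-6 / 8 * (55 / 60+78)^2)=-896809 / 192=-4670.88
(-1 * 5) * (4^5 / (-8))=640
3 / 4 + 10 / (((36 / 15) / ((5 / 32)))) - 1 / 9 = 743 / 576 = 1.29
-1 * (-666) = 666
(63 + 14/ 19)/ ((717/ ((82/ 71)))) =99302/ 967233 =0.10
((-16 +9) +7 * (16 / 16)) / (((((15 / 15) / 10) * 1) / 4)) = 0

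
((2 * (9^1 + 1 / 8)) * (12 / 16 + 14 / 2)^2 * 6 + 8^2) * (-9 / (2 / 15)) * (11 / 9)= -35063655 / 64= -547869.61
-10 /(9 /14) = -140 /9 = -15.56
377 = 377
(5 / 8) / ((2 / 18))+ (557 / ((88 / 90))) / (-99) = -125 / 968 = -0.13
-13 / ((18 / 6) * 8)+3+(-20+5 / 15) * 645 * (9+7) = -4870981 / 24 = -202957.54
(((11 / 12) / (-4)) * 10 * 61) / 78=-3355 / 1872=-1.79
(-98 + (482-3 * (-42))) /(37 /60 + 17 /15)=2040 /7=291.43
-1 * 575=-575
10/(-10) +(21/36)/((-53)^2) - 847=-848.00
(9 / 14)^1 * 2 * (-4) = -36 / 7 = -5.14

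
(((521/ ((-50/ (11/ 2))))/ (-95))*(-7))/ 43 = -40117/ 408500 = -0.10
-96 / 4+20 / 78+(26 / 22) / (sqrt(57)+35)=-11879503 / 501072 - 13*sqrt(57) / 12848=-23.72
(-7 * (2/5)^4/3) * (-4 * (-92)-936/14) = -33728/1875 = -17.99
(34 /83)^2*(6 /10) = 0.10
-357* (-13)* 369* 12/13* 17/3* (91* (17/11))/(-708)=-1154815389/649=-1779376.56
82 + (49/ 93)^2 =711619/ 8649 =82.28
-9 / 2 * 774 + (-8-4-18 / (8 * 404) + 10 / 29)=-163773781 / 46864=-3494.66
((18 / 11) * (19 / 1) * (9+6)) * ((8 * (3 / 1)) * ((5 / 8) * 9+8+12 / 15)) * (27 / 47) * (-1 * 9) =-431569458 / 517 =-834757.17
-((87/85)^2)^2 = -57289761/52200625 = -1.10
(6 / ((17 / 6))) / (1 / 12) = 432 / 17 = 25.41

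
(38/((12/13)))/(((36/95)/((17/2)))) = 398905/432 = 923.39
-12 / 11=-1.09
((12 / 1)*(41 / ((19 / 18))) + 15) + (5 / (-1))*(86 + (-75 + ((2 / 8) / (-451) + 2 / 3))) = 43473077 / 102828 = 422.77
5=5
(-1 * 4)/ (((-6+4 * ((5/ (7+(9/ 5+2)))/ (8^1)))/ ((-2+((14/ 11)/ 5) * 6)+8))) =178848/ 34265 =5.22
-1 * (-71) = 71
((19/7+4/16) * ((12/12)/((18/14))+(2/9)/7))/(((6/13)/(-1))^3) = -3099967/127008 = -24.41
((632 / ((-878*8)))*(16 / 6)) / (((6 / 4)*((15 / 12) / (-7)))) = 17696 / 19755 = 0.90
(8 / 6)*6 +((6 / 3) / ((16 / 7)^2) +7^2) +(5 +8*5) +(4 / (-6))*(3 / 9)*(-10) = 120505 / 1152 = 104.61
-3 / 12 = -1 / 4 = -0.25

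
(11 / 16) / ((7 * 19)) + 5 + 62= 142587 / 2128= 67.01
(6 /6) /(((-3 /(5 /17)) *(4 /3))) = -5 /68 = -0.07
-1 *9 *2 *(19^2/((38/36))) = -6156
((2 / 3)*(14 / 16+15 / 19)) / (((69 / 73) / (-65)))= -76.31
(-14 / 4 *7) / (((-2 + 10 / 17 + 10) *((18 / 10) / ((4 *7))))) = -29155 / 657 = -44.38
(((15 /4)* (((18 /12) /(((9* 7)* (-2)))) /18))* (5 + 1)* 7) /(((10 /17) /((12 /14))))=-17 /112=-0.15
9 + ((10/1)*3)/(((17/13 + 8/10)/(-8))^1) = -14367/137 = -104.87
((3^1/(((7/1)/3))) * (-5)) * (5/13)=-225/91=-2.47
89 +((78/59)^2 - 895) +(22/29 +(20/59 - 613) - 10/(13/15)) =-1873614459/1312337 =-1427.69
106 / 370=53 / 185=0.29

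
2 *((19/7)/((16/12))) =57/14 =4.07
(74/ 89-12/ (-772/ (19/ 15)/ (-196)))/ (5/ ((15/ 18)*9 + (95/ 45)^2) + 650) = -251835181/ 54101538050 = -0.00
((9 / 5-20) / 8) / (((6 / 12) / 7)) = -637 / 20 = -31.85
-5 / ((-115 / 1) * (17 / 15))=15 / 391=0.04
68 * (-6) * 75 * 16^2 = -7833600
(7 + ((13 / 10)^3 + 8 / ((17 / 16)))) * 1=284349 / 17000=16.73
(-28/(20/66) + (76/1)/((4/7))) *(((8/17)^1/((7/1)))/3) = 232/255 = 0.91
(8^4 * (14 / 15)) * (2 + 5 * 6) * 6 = 3670016 / 5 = 734003.20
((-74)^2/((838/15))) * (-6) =-246420/419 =-588.11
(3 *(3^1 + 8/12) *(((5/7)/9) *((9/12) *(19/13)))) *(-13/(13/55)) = -52.63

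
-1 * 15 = -15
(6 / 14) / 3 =1 / 7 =0.14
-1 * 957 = -957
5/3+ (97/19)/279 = 8932/5301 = 1.68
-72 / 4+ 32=14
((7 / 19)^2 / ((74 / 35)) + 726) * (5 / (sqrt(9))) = 96980395 / 80142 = 1210.11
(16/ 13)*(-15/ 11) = -1.68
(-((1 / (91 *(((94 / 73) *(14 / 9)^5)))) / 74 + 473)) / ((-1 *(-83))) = -161028332763569 / 28256556578432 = -5.70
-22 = -22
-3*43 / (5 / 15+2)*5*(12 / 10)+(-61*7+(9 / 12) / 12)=-84969 / 112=-758.65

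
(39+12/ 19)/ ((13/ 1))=753/ 247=3.05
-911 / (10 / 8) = -3644 / 5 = -728.80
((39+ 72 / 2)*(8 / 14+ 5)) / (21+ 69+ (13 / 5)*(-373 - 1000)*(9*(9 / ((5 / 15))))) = -1625 / 3373111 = -0.00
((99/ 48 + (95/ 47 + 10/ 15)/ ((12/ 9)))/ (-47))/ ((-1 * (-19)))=-3067/ 671536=-0.00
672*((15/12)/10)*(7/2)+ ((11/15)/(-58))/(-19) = 4859831/16530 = 294.00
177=177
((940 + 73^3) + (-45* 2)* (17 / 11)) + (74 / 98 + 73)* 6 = 210350377 / 539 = 390260.44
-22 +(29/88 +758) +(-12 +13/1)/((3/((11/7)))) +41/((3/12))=900.85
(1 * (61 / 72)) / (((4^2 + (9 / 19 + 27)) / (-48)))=-1159 / 1239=-0.94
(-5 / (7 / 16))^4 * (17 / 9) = 696320000 / 21609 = 32223.61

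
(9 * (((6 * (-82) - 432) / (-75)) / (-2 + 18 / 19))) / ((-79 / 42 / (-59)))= -32627826 / 9875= -3304.08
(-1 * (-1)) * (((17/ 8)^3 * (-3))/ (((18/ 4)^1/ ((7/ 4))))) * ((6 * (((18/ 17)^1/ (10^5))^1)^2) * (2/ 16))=-9639/ 10240000000000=-0.00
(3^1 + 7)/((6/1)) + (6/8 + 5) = 89/12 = 7.42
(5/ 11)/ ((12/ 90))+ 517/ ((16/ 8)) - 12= 2749/ 11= 249.91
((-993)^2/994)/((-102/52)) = -4272879/8449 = -505.73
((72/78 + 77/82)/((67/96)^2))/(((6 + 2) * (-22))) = -571680/26319007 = -0.02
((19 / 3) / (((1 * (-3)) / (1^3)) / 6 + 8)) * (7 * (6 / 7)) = 76 / 15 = 5.07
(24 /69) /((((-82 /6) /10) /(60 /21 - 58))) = 92640 /6601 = 14.03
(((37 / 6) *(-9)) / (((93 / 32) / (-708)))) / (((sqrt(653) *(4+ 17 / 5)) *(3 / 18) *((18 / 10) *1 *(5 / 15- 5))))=-283200 *sqrt(653) / 141701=-51.07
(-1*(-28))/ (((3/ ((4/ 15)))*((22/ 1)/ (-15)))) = -56/ 33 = -1.70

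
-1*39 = -39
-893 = -893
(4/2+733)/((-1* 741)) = -245/247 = -0.99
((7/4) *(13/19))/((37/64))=1456/703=2.07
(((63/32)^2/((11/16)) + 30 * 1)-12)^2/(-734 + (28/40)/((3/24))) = -461538135/601677824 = -0.77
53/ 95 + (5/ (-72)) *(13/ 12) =39617/ 82080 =0.48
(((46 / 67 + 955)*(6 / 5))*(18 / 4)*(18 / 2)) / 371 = 15559533 / 124285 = 125.19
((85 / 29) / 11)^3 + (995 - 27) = 31423596837 / 32461759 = 968.02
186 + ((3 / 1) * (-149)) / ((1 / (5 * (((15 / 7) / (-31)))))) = 73887 / 217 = 340.49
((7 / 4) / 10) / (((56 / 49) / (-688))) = -2107 / 20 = -105.35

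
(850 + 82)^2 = 868624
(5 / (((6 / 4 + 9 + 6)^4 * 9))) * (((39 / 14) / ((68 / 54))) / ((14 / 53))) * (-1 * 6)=-13780 / 36587859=-0.00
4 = 4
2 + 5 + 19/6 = 61/6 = 10.17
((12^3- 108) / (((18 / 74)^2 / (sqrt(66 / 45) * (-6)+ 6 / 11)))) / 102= 27380 / 187- 5476 * sqrt(330) / 51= -1804.10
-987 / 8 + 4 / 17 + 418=294.86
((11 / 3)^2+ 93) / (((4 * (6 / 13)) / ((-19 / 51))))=-118313 / 5508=-21.48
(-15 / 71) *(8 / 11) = -120 / 781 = -0.15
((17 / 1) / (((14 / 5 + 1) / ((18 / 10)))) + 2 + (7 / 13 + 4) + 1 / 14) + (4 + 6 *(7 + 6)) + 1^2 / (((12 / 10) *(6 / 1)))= 6025307 / 62244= 96.80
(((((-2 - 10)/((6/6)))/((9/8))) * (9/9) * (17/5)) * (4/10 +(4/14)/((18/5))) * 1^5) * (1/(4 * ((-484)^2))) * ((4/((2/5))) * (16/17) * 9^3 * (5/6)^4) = -18875/307461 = -0.06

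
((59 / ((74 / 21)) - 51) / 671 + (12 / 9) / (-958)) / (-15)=3742103 / 1070291970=0.00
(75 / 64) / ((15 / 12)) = 15 / 16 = 0.94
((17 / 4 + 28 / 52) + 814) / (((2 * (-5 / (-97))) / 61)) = 251928109 / 520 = 484477.13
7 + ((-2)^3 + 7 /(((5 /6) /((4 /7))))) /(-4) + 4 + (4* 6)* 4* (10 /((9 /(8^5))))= 52428977 /15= 3495265.13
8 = 8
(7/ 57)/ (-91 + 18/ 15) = -35/ 25593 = -0.00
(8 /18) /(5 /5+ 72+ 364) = 4 /3933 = 0.00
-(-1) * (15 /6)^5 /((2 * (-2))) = -3125 /128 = -24.41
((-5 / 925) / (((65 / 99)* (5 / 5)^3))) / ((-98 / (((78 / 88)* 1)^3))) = 41067 / 701993600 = 0.00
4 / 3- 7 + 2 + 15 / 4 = 1 / 12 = 0.08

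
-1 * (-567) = 567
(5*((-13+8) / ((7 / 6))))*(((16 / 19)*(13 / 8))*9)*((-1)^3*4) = 140400 / 133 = 1055.64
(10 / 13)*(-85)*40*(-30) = 1020000 / 13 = 78461.54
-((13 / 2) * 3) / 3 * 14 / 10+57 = 479 / 10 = 47.90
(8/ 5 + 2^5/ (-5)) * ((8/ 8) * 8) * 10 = -384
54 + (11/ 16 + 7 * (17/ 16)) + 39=809/ 8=101.12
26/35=0.74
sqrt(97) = 9.85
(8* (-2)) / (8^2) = -1 / 4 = -0.25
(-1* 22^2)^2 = 234256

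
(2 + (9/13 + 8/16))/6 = 83/156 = 0.53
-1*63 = -63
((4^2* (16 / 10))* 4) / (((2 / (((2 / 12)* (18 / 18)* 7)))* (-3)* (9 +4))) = -896 / 585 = -1.53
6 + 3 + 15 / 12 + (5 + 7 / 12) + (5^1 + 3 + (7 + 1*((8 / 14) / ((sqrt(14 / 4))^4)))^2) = 51875141 / 705894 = 73.49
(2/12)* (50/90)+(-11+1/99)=-6473/594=-10.90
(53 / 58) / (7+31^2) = 53 / 56144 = 0.00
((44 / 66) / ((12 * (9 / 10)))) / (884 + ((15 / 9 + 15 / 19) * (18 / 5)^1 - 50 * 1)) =95 / 1297134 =0.00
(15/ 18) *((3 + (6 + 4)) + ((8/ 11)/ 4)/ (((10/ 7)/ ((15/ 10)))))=1451/ 132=10.99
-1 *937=-937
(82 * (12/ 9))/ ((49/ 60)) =6560/ 49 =133.88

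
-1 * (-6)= 6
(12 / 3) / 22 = 2 / 11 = 0.18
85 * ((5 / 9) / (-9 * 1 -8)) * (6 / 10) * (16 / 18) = -40 / 27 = -1.48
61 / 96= 0.64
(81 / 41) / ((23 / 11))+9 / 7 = 2.23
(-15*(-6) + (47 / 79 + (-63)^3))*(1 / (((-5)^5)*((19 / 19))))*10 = 39493112 / 49375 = 799.86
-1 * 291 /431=-291 /431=-0.68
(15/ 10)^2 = 9/ 4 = 2.25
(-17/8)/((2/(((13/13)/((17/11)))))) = -11/16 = -0.69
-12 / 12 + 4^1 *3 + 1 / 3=34 / 3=11.33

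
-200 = -200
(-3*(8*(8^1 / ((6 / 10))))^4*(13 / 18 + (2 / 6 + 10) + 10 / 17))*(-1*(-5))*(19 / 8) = -221829529600000 / 4131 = -53698748390.22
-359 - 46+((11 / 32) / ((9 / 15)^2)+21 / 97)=-11281357 / 27936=-403.83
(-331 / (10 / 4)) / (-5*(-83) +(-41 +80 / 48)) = -1986 / 5635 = -0.35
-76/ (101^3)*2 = -152/ 1030301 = -0.00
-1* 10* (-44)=440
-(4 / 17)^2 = -16 / 289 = -0.06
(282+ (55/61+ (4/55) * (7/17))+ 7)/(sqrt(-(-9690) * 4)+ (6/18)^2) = -148826232/179064747565+ 2678872176 * sqrt(9690)/179064747565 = 1.47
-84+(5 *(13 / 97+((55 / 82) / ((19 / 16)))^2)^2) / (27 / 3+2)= -3198030777656545951 / 38114127669584219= -83.91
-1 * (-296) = 296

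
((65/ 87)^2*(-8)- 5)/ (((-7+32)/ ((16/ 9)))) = -229264/ 340605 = -0.67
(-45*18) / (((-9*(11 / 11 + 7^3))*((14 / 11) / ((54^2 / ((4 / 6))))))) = 1082565 / 1204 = 899.14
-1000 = -1000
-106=-106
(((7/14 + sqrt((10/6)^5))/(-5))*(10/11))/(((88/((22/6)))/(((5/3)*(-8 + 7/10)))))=73/1584 + 1825*sqrt(15)/21384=0.38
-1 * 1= -1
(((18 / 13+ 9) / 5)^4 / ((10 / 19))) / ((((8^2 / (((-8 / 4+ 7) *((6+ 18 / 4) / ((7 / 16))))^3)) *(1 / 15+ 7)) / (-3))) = -613415774250 / 1513733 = -405233.80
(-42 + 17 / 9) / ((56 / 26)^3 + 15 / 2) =-1586234 / 691731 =-2.29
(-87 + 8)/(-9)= 79/9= 8.78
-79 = -79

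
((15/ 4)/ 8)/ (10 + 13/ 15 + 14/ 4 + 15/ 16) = 225/ 7346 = 0.03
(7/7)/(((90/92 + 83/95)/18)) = 78660/8093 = 9.72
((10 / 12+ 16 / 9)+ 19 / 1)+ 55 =1379 / 18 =76.61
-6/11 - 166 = -166.55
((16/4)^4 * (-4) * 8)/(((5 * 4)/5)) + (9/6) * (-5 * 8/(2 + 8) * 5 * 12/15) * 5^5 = -77048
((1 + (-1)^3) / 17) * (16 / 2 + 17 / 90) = 0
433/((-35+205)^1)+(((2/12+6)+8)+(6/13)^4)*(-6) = -401661457/4855370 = -82.73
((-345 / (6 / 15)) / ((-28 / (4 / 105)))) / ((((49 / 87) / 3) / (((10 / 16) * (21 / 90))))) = 10005 / 10976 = 0.91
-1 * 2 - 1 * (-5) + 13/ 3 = 22/ 3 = 7.33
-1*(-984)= 984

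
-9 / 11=-0.82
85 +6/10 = 428/5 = 85.60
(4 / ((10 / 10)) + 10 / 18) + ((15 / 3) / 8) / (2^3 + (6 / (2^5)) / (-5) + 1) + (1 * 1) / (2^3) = 81743 / 17208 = 4.75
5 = 5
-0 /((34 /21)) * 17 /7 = 0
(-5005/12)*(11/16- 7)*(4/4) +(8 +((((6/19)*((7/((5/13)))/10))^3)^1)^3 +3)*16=663876687615041273291275333211/236343528646728515625000000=2808.95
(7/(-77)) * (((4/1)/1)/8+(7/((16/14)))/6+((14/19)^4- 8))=38685863/68809488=0.56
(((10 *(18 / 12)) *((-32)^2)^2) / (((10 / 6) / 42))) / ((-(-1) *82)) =4833679.61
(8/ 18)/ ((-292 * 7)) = -1/ 4599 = -0.00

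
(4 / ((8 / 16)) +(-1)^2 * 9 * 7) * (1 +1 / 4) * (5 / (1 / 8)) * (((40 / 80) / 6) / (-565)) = -355 / 678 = -0.52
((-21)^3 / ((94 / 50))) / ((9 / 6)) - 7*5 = -155995 / 47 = -3319.04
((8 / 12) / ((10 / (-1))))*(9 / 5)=-3 / 25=-0.12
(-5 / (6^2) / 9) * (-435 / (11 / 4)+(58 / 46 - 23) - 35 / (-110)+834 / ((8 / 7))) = -309305 / 36432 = -8.49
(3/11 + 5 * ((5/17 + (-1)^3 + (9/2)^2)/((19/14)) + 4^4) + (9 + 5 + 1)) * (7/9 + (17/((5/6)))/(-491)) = 158048106091/157007070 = 1006.63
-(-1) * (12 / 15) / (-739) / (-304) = 1 / 280820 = 0.00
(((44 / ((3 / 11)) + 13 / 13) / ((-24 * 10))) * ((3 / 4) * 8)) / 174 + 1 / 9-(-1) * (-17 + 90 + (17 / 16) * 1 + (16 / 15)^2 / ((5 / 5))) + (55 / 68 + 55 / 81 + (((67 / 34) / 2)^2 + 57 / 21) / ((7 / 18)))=286909774919 / 3326418900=86.25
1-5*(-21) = 106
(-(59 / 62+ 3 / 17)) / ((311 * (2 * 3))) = -1189 / 1966764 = -0.00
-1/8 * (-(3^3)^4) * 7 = 3720087/8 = 465010.88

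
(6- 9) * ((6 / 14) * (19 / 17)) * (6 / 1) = -1026 / 119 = -8.62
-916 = -916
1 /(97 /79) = 79 /97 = 0.81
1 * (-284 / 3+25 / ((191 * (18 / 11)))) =-325189 / 3438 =-94.59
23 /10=2.30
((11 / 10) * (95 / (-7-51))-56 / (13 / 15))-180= -371597 / 1508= -246.42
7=7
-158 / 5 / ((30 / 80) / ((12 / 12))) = -1264 / 15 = -84.27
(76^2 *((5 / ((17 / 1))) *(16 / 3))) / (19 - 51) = -14440 / 51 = -283.14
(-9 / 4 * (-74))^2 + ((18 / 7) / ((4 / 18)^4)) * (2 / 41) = 7971048 / 287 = 27773.69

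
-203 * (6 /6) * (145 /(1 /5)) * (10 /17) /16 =-735875 /136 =-5410.85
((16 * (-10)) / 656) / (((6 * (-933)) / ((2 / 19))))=10 / 2180421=0.00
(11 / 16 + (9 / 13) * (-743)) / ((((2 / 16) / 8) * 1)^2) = -27353344 / 13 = -2104103.38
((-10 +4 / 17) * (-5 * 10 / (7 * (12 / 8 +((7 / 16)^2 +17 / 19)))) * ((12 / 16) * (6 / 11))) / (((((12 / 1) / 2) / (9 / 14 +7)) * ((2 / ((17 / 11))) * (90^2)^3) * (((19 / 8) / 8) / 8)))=4547072 / 8257363186235625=0.00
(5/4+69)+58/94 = 13323/188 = 70.87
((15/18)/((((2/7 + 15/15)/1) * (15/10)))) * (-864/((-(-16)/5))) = -116.67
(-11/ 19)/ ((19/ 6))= -66/ 361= -0.18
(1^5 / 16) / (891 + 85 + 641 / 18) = 9 / 145672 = 0.00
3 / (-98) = -3 / 98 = -0.03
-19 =-19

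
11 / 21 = 0.52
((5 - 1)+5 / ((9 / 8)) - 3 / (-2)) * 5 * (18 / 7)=895 / 7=127.86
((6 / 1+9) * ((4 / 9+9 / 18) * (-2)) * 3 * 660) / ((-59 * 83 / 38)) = 2131800 / 4897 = 435.33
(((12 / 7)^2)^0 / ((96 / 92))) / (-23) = -1 / 24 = -0.04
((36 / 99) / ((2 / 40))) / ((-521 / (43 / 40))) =-86 / 5731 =-0.02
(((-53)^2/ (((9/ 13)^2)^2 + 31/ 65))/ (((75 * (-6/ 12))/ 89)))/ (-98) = 134722237/ 1399440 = 96.27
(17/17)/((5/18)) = 18/5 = 3.60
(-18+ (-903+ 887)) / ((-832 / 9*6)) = 0.06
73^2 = 5329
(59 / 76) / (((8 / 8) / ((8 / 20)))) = 0.31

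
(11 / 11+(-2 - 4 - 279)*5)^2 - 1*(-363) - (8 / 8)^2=2028138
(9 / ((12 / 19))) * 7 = 399 / 4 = 99.75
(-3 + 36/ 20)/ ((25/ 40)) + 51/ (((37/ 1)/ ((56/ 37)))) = 0.17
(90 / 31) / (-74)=-45 / 1147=-0.04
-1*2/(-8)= 1/4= 0.25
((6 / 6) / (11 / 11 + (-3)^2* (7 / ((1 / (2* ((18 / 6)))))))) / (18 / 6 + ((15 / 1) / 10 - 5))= -2 / 379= -0.01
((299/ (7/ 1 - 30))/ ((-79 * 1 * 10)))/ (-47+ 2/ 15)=-0.00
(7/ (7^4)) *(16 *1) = 0.05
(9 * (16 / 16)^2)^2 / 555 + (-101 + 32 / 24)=-55234 / 555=-99.52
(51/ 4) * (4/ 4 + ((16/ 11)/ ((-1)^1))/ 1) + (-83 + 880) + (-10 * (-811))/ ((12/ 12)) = 391653/ 44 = 8901.20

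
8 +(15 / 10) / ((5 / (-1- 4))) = 13 / 2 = 6.50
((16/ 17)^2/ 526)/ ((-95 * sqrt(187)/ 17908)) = -208384 * sqrt(187)/ 122751305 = -0.02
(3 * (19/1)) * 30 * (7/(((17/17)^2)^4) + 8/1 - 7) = 13680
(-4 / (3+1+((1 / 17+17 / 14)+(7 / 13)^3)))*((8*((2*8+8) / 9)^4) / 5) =-68535713792 / 1149741945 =-59.61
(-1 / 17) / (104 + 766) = -1 / 14790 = -0.00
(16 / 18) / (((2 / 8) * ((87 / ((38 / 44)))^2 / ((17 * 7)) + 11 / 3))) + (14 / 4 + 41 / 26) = 175960990 / 34388211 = 5.12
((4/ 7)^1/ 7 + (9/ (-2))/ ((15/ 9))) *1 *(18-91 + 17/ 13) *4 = 2391512/ 3185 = 750.87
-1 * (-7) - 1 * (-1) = 8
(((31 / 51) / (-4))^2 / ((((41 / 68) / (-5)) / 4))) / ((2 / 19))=-91295 / 12546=-7.28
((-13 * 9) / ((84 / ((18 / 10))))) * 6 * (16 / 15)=-2808 / 175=-16.05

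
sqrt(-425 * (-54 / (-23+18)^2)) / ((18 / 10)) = 5 * sqrt(102) / 3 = 16.83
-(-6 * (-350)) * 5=-10500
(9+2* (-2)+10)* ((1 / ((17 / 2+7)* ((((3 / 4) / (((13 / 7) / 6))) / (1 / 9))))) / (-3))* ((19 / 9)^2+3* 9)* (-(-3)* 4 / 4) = -94640 / 67797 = -1.40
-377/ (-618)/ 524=377/ 323832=0.00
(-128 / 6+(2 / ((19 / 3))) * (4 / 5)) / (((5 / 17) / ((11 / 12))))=-280874 / 4275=-65.70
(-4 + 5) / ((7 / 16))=16 / 7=2.29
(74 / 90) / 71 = 37 / 3195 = 0.01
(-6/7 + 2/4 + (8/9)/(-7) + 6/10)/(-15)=-73/9450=-0.01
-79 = -79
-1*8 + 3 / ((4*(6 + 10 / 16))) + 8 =6 / 53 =0.11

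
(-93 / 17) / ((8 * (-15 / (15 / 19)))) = 93 / 2584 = 0.04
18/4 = 9/2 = 4.50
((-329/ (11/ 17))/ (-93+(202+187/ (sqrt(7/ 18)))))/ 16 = 4267459/ 96144400 - 285243 *sqrt(14)/ 8740400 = -0.08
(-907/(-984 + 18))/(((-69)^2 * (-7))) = -907/32193882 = -0.00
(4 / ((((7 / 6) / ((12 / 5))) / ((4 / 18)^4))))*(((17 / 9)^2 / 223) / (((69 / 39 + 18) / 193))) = 371251712 / 118445503365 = 0.00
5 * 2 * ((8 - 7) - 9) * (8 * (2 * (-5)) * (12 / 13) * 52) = 307200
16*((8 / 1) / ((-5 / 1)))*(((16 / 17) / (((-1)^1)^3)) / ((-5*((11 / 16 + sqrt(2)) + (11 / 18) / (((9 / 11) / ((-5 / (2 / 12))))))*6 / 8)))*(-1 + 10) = 4586471424*sqrt(2) / 37258662425 + 99617734656 / 37258662425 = 2.85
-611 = -611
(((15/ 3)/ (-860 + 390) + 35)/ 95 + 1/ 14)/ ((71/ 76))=54976/ 116795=0.47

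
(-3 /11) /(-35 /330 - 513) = 18 /33865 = 0.00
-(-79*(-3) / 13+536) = -7205 / 13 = -554.23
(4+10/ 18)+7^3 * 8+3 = 24764/ 9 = 2751.56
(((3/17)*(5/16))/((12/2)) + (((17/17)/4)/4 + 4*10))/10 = 21799/5440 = 4.01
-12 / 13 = -0.92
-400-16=-416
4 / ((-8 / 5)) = -5 / 2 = -2.50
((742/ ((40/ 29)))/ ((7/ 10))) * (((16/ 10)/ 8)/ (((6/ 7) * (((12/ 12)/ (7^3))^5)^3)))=1151287284693491240881037435841545626738513/ 60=19188121411558187348017290000000000000000.00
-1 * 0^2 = 0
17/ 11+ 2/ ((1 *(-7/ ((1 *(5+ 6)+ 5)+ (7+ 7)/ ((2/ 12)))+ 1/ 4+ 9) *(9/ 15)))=1.91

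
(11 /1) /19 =11 /19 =0.58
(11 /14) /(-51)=-11 /714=-0.02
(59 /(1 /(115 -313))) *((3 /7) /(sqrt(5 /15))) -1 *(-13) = 13 -35046 *sqrt(3) /7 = -8658.64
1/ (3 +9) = 1/ 12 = 0.08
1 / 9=0.11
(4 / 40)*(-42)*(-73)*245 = 75117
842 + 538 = 1380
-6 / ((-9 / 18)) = 12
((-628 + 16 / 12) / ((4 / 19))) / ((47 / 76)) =-14440 / 3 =-4813.33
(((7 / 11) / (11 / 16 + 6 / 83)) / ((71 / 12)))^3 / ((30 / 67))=15500854352019456 / 2446789480580741945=0.01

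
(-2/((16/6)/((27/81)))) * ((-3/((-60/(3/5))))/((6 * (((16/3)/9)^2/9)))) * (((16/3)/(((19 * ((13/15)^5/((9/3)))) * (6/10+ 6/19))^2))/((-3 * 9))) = 46708681640625/59360763722244608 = 0.00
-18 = -18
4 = 4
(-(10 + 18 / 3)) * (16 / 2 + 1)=-144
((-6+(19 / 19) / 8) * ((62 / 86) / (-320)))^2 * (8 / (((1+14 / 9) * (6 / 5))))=6368547 / 13935247360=0.00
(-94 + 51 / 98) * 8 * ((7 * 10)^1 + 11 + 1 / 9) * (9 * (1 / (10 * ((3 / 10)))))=-26750120 / 147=-181973.61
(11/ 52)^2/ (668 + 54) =121/ 1952288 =0.00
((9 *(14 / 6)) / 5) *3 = 63 / 5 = 12.60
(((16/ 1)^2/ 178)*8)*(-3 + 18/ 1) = 15360/ 89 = 172.58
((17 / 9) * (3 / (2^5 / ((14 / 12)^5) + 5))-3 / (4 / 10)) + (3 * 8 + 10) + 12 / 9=56160227 / 1997202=28.12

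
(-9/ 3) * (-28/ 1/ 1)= 84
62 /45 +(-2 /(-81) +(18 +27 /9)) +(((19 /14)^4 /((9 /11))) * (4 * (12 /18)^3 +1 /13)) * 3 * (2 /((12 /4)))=9971964341 /303390360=32.87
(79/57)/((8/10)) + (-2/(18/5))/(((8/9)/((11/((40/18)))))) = -1.36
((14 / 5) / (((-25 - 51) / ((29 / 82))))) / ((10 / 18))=-1827 / 77900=-0.02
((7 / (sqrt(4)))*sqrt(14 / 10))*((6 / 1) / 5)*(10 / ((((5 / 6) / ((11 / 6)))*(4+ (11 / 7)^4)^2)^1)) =2663338062*sqrt(35) / 14695500625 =1.07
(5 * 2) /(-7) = -10 /7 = -1.43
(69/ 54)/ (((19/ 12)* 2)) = 23/ 57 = 0.40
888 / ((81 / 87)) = 8584 / 9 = 953.78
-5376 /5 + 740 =-1676 /5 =-335.20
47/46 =1.02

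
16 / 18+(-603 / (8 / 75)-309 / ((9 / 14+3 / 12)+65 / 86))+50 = -827458177 / 142920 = -5789.66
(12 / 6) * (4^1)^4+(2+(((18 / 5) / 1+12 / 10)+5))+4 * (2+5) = 2759 / 5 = 551.80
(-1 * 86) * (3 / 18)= -43 / 3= -14.33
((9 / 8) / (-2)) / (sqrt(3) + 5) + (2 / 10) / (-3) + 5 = 9 * sqrt(3) / 352 + 25373 / 5280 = 4.85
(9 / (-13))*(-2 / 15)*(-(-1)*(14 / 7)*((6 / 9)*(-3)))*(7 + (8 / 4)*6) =-456 / 65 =-7.02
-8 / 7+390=2722 / 7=388.86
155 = 155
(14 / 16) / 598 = 7 / 4784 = 0.00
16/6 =8/3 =2.67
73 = 73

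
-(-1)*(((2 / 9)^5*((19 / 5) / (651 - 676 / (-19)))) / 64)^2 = 130321 / 59335316225658202500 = 0.00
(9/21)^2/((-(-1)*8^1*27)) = 1/1176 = 0.00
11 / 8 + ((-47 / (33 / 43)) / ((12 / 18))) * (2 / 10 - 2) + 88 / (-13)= 914973 / 5720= 159.96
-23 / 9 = -2.56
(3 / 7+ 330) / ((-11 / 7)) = -2313 / 11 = -210.27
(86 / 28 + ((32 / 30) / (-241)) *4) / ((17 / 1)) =154549 / 860370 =0.18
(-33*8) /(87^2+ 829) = -132 /4199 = -0.03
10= 10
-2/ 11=-0.18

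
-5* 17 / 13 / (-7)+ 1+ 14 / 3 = 1802 / 273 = 6.60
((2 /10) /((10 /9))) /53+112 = 296809 /2650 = 112.00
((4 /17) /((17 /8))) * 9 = 288 /289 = 1.00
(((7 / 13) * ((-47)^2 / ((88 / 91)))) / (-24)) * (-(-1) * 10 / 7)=-77315 / 1056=-73.21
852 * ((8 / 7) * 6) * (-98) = -572544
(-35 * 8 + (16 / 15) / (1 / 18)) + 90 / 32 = -20639 / 80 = -257.99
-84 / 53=-1.58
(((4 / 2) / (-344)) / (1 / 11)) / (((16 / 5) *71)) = -55 / 195392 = -0.00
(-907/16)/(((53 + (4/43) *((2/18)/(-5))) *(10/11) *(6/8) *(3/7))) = -3003077/820408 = -3.66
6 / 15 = 2 / 5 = 0.40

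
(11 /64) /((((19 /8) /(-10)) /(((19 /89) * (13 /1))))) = -2.01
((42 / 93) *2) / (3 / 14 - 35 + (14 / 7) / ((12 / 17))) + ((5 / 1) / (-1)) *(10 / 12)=-523553 / 124806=-4.19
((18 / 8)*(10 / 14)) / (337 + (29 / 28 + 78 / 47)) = 235 / 49671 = 0.00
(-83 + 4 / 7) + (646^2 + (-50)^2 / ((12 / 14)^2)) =26500090 / 63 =420636.35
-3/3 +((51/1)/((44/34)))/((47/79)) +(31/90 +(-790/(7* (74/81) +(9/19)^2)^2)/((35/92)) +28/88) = 225891132386989249/12202753317726510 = 18.51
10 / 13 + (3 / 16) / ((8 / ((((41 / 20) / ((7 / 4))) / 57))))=851733 / 1106560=0.77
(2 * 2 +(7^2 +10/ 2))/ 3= 58/ 3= 19.33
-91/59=-1.54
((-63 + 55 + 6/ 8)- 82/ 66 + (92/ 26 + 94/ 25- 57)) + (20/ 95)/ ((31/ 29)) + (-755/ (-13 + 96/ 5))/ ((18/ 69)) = -13260650719/ 25268100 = -524.80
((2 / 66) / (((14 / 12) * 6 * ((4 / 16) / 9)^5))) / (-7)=-20155392 / 539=-37394.05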